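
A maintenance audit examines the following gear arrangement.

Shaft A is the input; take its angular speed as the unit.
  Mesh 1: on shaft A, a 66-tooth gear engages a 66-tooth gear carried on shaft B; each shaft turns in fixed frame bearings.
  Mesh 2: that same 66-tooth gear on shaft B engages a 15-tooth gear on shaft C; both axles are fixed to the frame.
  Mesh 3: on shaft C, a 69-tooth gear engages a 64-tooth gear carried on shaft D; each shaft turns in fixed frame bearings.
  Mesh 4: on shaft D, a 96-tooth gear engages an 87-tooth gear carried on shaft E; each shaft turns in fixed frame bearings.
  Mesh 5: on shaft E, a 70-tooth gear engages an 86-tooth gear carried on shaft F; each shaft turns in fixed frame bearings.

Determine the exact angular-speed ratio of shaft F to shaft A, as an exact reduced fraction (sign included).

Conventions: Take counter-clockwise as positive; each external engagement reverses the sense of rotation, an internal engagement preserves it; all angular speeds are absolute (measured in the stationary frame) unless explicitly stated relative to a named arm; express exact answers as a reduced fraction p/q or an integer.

class = fixed-axis compound train [5 meshes; 5 ratios multiply, 5 sense flips]
mesh 1 [66T→66T]: running ratio 1, sense −
mesh 2 [66T→15T]: running ratio 22/5, sense +
mesh 3 [69T→64T]: running ratio 759/160, sense −
mesh 4 [96T→87T]: running ratio 759/145, sense +
mesh 5 [70T→86T]: running ratio 5313/1247, sense −
ω_out/ω_in = -5313/1247

-5313/1247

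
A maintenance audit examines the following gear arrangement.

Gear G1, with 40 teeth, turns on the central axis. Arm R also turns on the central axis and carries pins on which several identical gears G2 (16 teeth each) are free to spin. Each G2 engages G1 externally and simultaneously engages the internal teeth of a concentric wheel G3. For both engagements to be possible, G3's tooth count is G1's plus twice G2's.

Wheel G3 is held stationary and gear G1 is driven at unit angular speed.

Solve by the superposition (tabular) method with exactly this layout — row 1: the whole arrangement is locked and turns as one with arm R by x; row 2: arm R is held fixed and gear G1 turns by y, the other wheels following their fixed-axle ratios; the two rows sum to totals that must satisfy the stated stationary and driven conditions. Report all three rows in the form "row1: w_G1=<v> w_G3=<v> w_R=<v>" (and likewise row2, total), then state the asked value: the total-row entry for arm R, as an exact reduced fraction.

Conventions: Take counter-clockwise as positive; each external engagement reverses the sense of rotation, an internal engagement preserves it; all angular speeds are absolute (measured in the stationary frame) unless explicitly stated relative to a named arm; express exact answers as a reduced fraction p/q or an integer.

row1: w_G1=5/14 w_G3=5/14 w_R=5/14
row2: w_G1=9/14 w_G3=-5/14 w_R=0
total: w_G1=1 w_G3=0 w_R=5/14
asked value: 5/14

topology: planetary set — G1 40T / G2 16T / G3 72T, arm = carrier (Willis)
superposition row 1 [locked train]: every member turns x
row 2 (arm held, sun turns y): ω_ring = −(40/72)·y, ω_arm = 0
boundary: total ω_ring = x − (40/72)·y = 0 and total ω_sun = x + y = 1  ⇒  y = 9/14, x = 5/14
row 2 ring = −(40/72)·9/14 = -5/14
totals (row 1 + row 2): sun 5/14 + 9/14 = 1, ring 5/14 + (-5/14) = 0, arm 5/14 + 0 = 5/14
asked cell (total, arm) = 5/14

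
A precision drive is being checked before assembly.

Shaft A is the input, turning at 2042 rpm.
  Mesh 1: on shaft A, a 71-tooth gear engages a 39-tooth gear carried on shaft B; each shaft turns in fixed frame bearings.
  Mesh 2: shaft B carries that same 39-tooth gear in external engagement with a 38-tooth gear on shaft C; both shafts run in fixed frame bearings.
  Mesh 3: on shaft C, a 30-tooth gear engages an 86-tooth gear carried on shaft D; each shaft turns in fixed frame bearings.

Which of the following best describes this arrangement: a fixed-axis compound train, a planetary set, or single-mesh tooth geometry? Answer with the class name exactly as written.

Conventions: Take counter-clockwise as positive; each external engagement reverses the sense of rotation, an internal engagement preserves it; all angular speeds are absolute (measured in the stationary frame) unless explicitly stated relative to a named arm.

fixed-axis compound train

class = fixed-axis compound train [3 meshes; 3 ratios multiply, 3 sense flips]
classification: fixed-axis compound train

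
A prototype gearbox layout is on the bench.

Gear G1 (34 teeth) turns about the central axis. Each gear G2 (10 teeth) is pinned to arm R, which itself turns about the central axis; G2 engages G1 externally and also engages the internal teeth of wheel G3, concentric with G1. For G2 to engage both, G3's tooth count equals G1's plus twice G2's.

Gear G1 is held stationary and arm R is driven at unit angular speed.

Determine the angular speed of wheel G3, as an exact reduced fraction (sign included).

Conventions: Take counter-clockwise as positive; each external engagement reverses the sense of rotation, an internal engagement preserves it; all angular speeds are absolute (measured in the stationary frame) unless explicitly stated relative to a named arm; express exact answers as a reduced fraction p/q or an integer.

planetary set (34T centre, 10T on arm, 54T internal) — Willis relation
ring teeth: 34 + 2·10 = 54
34(ω_sun−ω_arm) = −54(ω_ring−ω_arm),  ω_sun = 0, ω_arm = 1
ω_ring = 1 − (34/54)(0−1) = 44/27
exact speed ratio = 44/27

44/27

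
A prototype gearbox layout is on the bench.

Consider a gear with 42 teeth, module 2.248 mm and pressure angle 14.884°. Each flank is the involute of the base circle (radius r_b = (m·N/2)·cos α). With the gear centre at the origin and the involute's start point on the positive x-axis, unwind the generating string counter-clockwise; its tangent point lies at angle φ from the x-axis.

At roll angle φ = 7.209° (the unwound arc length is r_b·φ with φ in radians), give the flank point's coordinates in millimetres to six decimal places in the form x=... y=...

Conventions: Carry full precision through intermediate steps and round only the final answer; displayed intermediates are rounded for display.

x=45.983776 y=0.030244

topology: single-mesh involute geometry — m = 2.248, N = 42
pitch radius r_p = m·N/2 = 2.248·42/2 = 47.208000
base radius r_b = r_p·cos α = 47.208000·cos 14.884° = 45.624070
roll angle φ = 7.209° = 0.12582079 rad
x = r_b·(cos φ + φ·sin φ) = 45.983776
y = r_b·(sin φ − φ·cos φ) = 0.030244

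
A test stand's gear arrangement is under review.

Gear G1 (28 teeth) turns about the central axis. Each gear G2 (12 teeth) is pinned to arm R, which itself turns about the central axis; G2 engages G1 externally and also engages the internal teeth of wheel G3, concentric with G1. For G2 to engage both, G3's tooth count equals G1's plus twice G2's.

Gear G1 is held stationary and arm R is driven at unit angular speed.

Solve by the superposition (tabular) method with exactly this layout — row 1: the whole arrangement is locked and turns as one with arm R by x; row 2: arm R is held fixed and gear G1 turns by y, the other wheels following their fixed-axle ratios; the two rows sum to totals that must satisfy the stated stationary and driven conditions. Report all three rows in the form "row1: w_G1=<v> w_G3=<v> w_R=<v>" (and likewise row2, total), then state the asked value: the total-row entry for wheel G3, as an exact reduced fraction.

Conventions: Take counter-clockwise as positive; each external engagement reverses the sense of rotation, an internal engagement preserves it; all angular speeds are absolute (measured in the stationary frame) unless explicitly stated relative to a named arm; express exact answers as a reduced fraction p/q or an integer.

class = planetary set [G3 = 28+2·12 = 52; Willis about the carrier]
superposition row 1 [locked train]: every member turns x
row 2 — arm fixed, fixed-axis ratios: sun y, ring −(28/52)·y, arm 0
boundary: total ω_sun = x + y = 0 and total ω_arm = x = 1  ⇒  y = -1, x = 1
row 2 ring = −(28/52)·(-1) = 7/13
totals (row 1 + row 2): sun 1 + (-1) = 0, ring 1 + 7/13 = 20/13, arm 1 + 0 = 1
asked cell (total, ring) = 20/13

row1: w_G1=1 w_G3=1 w_R=1
row2: w_G1=-1 w_G3=7/13 w_R=0
total: w_G1=0 w_G3=20/13 w_R=1
asked value: 20/13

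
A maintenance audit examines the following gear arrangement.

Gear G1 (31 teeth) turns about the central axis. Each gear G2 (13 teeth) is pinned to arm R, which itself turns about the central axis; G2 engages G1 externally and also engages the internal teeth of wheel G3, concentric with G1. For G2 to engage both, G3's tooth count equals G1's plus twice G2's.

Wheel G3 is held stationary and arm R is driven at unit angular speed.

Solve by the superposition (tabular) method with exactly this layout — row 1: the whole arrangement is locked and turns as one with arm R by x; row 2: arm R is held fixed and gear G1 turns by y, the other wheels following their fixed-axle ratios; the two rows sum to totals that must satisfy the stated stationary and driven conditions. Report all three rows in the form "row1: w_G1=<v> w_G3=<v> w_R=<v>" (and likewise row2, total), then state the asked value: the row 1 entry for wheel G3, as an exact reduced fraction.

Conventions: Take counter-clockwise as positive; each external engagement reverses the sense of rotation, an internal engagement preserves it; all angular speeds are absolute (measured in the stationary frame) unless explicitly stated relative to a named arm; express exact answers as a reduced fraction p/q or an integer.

row1: w_G1=1 w_G3=1 w_R=1
row2: w_G1=57/31 w_G3=-1 w_R=0
total: w_G1=88/31 w_G3=0 w_R=1
asked value: 1

recognized (axles ride arm R): planetary set, 31/13/57 teeth
row 1: whole set turns with the arm by x
row 2 (arm held, sun turns y): ω_ring = −(31/57)·y, ω_arm = 0
boundary: total ω_ring = x − (31/57)·y = 0 and total ω_arm = x = 1  ⇒  y = 57/31, x = 1
row 2 ring = −(31/57)·57/31 = -1
totals (row 1 + row 2): sun 1 + 57/31 = 88/31, ring 1 + (-1) = 0, arm 1 + 0 = 1
asked cell (row1, ring) = 1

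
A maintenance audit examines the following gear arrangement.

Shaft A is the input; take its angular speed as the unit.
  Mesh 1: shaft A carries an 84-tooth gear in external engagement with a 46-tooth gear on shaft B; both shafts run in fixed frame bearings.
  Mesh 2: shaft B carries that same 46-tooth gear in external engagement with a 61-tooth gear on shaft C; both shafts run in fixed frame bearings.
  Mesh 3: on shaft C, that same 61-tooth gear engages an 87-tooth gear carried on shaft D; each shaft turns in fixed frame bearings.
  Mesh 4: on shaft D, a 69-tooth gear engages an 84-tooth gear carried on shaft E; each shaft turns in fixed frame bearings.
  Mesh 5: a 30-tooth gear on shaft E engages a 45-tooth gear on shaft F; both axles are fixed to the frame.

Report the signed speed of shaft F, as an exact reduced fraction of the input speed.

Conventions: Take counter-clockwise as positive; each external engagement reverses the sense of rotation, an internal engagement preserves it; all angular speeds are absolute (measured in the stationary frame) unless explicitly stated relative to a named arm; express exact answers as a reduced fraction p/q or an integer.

5-mesh fixed-axis compound train (all bearings frame-fixed)
mesh 1 [84T→46T]: |ω|/ω_in = 1×84/46 = 42/23, sense flips to −
mesh 2 [46T→61T]: |ω|/ω_in = (42/23)×46/61 = 84/61, sense flips to +
mesh 3 [61T→87T]: |ω|/ω_in = (84/61)×61/87 = 28/29, sense flips to −
mesh 4 [69T→84T]: |ω|/ω_in = (28/29)×69/84 = 23/29, sense flips to +
mesh 5 [30T→45T]: |ω|/ω_in = (23/29)×30/45 = 46/87, sense flips to −
signed output speed (× input speed) = -46/87

-46/87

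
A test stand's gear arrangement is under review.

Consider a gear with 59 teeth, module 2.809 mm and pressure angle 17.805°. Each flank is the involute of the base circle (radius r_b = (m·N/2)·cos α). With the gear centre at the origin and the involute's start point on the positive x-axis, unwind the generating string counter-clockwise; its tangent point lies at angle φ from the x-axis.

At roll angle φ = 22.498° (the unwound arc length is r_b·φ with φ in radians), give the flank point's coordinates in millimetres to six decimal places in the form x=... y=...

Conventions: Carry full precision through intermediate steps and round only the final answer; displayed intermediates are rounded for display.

x=84.746349 y=1.567795

topology: single-mesh involute geometry — m = 2.809, N = 59
pitch radius r_p = m·N/2 = 2.809·59/2 = 82.865500
base radius r_b = r_p·cos α = 82.865500·cos 17.805° = 78.896467
roll angle φ = 22.498° = 0.39266418 rad
x = r_b·(cos φ + φ·sin φ) = 84.746349
y = r_b·(sin φ − φ·cos φ) = 1.567795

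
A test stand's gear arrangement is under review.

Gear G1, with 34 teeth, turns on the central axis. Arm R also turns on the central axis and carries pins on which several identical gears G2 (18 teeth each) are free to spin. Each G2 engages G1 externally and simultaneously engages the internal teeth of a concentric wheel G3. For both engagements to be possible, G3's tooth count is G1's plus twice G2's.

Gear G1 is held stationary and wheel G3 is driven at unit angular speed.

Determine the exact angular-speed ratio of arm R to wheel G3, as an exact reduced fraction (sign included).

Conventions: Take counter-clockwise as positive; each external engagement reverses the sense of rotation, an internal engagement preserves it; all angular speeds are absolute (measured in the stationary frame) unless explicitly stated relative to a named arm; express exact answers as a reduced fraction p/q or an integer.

class = planetary set [G3 = 34+2·18 = 70; Willis about the carrier]
ring teeth: 34 + 2·18 = 70
34(ω_sun−ω_arm) = −70(ω_ring−ω_arm),  ω_sun = 0, ω_ring = 1
34(0−ω_arm) = −70(1−ω_arm)  ⇒  104·ω_arm = 70  ⇒  ω_arm = 35/52
ω_out/ω_in = 35/52

35/52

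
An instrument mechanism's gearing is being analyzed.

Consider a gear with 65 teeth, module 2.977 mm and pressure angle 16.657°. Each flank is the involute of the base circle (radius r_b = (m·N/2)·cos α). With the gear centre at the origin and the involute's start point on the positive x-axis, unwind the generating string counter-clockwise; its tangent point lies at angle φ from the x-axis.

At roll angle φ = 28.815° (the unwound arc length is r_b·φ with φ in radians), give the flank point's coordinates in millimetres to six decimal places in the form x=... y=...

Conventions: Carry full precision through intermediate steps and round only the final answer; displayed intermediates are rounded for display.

x=103.683843 y=3.831662

class = single-mesh tooth geometry [base-circle involute, m = 2.977, 65T]
pitch radius r_p = m·N/2 = 2.977·65/2 = 96.752500
base radius r_b = r_p·cos α = 96.752500·cos 16.657° = 92.692561
roll angle φ = 28.815° = 0.50291662 rad
x = r_b·(cos φ + φ·sin φ) = 103.683843
y = r_b·(sin φ − φ·cos φ) = 3.831662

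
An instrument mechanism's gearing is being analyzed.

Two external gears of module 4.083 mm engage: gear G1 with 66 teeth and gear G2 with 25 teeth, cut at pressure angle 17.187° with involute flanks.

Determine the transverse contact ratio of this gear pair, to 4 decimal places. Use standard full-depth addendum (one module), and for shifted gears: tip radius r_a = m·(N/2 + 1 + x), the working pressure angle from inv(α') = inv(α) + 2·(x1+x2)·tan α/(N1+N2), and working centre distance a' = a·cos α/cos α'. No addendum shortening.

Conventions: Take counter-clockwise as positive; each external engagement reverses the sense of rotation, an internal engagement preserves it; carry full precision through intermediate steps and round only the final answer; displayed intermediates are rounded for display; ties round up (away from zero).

class = single-mesh tooth geometry [involute pair 66T × 25T, m = 4.083]
base radii: r_b1 = 128.722288, r_b2 = 48.758442
tip radii: r_a1 = 138.822000, r_a2 = 55.120500
no profile shift: α' = α, a' = a
action lengths: √(r_a1²−r_b1²) = 51.981922, √(r_a2²−r_b2²) = 25.707661
base pitch p_b = π·m·cos α = 12.254333
CR = (51.981922 + 25.707661 − 185.776500·sin 17.18700°)/12.254333 = 1.860097
contact ratio ≈ 1.8601

1.8601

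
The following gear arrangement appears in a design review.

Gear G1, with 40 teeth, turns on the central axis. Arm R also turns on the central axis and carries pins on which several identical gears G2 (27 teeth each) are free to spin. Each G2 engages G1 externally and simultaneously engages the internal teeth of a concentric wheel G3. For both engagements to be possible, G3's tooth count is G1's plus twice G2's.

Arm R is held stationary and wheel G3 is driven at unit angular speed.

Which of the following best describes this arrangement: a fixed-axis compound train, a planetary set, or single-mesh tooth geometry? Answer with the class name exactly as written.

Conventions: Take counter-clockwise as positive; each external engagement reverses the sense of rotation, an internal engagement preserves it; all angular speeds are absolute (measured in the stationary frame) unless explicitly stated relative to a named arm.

planetary set (40T centre, 27T on arm, 94T internal) — Willis relation
classification: planetary set

planetary set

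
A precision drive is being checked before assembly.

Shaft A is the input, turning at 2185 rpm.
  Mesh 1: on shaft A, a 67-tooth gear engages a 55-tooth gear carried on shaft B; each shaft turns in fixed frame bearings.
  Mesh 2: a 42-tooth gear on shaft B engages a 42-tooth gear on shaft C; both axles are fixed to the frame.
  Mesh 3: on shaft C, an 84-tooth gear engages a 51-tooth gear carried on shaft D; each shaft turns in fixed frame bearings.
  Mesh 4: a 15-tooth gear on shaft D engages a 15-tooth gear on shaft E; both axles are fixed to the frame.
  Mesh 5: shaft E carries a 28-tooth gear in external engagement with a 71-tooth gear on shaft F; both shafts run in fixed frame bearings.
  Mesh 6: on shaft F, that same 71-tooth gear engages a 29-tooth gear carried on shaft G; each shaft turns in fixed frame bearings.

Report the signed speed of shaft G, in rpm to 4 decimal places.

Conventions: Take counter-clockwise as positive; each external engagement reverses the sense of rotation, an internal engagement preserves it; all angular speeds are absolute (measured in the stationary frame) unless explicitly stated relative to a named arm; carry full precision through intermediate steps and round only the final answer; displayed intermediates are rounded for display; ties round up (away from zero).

6-mesh fixed-axis compound train (all bearings frame-fixed)
mesh 1 [67T→55T]: ω = 2185.0000×67/55 = 2661.7273 rpm, sense flips to −
mesh 2 [42T→42T]: ω = 2661.7273×42/42 = 2661.7273 rpm, sense flips to +
mesh 3 [84T→51T]: ω = 2661.7273×84/51 = 4384.0214 rpm, sense flips to −
mesh 4 [15T→15T]: ω = 4384.0214×15/15 = 4384.0214 rpm, sense flips to +
mesh 5 [28T→71T]: ω = 4384.0214×28/71 = 1728.9098 rpm, sense flips to −
mesh 6 [71T→29T]: ω = 1728.9098×71/29 = 4232.8482 rpm, sense flips to +
signed output speed = +4232.8482 rpm

+4232.8482 rpm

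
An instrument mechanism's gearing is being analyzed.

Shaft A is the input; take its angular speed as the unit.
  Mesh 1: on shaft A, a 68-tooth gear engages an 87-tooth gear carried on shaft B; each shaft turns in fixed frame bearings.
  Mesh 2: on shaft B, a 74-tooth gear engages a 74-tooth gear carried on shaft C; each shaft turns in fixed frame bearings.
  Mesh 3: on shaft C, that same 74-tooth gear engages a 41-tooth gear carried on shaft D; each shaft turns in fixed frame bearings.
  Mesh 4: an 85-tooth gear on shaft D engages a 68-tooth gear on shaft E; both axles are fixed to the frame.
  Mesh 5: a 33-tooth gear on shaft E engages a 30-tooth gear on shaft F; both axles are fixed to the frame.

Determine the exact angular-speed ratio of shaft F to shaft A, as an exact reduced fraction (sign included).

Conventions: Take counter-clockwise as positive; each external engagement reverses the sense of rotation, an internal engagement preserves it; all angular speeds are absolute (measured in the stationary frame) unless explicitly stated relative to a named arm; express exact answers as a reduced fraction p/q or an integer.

class = fixed-axis compound train [5 meshes; 5 ratios multiply, 5 sense flips]
mesh 1 [68T→87T]: running ratio 68/87, sense −
mesh 2 [74T→74T]: running ratio 68/87, sense +
mesh 3 [74T→41T]: running ratio 5032/3567, sense −
mesh 4 [85T→68T]: running ratio 6290/3567, sense +
mesh 5 [33T→30T]: running ratio 6919/3567, sense −
ω_out/ω_in = -6919/3567

-6919/3567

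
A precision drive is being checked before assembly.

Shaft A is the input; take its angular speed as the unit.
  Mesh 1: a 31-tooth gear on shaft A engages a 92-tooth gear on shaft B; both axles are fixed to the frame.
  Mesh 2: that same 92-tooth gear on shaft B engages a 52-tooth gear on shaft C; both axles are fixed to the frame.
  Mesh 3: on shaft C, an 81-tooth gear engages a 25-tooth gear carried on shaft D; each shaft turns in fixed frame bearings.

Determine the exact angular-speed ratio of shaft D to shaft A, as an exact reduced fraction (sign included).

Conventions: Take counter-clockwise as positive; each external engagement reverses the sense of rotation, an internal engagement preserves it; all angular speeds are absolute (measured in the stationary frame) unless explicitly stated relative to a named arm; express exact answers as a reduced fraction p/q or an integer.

class = fixed-axis compound train [3 meshes; 3 ratios multiply, 3 sense flips]
mesh 1 [31T→92T]: running ratio 31/92, sense −
mesh 2 [92T→52T]: running ratio 31/52, sense +
mesh 3 [81T→25T]: running ratio 2511/1300, sense −
ω_out/ω_in = -2511/1300

-2511/1300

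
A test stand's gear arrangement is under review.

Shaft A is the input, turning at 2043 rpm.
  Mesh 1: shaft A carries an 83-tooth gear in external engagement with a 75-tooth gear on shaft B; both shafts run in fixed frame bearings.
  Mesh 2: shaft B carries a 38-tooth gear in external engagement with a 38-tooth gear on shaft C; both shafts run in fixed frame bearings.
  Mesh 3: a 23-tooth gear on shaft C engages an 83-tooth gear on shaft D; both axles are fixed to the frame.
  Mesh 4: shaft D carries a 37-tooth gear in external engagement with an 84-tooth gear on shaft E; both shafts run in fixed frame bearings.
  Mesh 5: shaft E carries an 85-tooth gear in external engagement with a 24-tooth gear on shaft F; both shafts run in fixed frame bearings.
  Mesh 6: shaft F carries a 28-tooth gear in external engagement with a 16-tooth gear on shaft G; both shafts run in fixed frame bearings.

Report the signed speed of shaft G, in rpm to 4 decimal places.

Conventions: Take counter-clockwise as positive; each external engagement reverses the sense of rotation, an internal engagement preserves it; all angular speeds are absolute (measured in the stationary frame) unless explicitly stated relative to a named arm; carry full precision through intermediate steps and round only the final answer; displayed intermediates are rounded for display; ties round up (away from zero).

+1710.4214 rpm

topology: fixed-axis compound train — 6 meshes, A→G
mesh 1 [83T→75T]: ω = 2043.0000×83/75 = 2260.9200 rpm, sense flips to −
mesh 2 [38T→38T]: ω = 2260.9200×38/38 = 2260.9200 rpm, sense flips to +
mesh 3 [23T→83T]: ω = 2260.9200×23/83 = 626.5200 rpm, sense flips to −
mesh 4 [37T→84T]: ω = 626.5200×37/84 = 275.9671 rpm, sense flips to +
mesh 5 [85T→24T]: ω = 275.9671×85/24 = 977.3836 rpm, sense flips to −
mesh 6 [28T→16T]: ω = 977.3836×28/16 = 1710.4214 rpm, sense flips to +
signed output speed = +1710.4214 rpm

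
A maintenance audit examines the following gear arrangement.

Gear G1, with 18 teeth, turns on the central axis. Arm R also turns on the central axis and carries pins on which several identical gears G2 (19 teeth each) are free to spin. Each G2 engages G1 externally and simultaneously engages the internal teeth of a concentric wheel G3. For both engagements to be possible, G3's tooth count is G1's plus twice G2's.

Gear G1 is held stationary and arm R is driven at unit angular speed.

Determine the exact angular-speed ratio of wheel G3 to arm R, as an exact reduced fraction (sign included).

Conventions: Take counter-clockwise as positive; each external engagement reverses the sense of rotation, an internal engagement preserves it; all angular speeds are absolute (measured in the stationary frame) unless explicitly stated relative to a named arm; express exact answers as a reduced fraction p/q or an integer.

37/28

planetary set (18T centre, 19T on arm, 56T internal) — Willis relation
ring teeth: 18 + 2·19 = 56
18(ω_sun−ω_arm) = −56(ω_ring−ω_arm),  ω_sun = 0, ω_arm = 1
ω_ring = 1 − (18/56)(0−1) = 37/28
ω_out/ω_in = 37/28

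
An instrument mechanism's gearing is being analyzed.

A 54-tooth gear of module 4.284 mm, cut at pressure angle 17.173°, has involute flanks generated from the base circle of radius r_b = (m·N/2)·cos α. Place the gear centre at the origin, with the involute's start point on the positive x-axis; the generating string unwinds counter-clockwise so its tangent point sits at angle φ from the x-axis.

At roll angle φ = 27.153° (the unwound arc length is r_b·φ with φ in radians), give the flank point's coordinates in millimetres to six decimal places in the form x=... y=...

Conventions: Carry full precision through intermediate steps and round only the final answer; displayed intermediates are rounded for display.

recognized (one wheel, involute flank): single-mesh tooth geometry, m = 4.284, N = 54
pitch radius r_p = m·N/2 = 4.284·54/2 = 115.668000
base radius r_b = r_p·cos α = 115.668000·cos 17.173° = 110.511244
roll angle φ = 27.153° = 0.47390925 rad
x = r_b·(cos φ + φ·sin φ) = 122.232965
y = r_b·(sin φ − φ·cos φ) = 3.833412

x=122.232965 y=3.833412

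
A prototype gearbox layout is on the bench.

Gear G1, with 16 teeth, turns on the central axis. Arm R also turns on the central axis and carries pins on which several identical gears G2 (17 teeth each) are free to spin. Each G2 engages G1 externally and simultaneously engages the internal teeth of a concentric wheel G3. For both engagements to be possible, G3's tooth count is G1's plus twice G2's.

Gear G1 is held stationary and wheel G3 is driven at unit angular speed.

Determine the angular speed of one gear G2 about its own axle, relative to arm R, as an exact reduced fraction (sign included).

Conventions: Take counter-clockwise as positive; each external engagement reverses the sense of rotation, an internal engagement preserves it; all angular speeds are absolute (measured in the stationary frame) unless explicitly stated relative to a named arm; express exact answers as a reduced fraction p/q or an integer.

400/561

recognized (axles ride arm R): planetary set, 16/17/50 teeth
ring teeth: 16 + 2·17 = 50
16(ω_sun−ω_arm) = −50(ω_ring−ω_arm),  ω_sun = 0, ω_ring = 1
16(0−ω_arm) = −50(1−ω_arm)  ⇒  66·ω_arm = 50  ⇒  ω_arm = 25/33
sun–planet mesh: 16·(0−25/33) = −17·(ω_p−ω_arm)  ⇒  ω_p−ω_arm = 400/561
exact speed ratio = 400/561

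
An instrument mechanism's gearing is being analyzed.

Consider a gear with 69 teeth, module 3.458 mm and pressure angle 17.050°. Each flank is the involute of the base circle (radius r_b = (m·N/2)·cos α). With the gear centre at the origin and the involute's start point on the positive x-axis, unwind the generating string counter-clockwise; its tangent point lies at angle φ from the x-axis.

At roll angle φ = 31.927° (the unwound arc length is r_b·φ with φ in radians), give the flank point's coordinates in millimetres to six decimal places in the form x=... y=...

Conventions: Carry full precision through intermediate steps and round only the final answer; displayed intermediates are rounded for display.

x=130.414390 y=6.376231

recognized (one wheel, involute flank): single-mesh tooth geometry, m = 3.458, N = 69
pitch radius r_p = m·N/2 = 3.458·69/2 = 119.301000
base radius r_b = r_p·cos α = 119.301000·cos 17.050° = 114.057632
roll angle φ = 31.927° = 0.55723127 rad
x = r_b·(cos φ + φ·sin φ) = 130.414390
y = r_b·(sin φ − φ·cos φ) = 6.376231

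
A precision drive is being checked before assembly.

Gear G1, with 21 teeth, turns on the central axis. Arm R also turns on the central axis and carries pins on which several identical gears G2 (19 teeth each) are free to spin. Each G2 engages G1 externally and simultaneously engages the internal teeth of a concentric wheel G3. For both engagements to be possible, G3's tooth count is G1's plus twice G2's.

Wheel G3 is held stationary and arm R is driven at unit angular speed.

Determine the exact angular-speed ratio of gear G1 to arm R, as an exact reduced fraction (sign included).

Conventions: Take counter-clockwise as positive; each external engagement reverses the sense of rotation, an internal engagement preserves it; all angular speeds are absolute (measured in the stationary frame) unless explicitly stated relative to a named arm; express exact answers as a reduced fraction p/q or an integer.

planetary set (21T centre, 19T on arm, 59T internal) — Willis relation
ring teeth: 21 + 2·19 = 59
21(ω_sun−ω_arm) = −59(ω_ring−ω_arm),  ω_ring = 0, ω_arm = 1
ω_sun = 1 − (59/21)(0−1) = 80/21
ω_out/ω_in = 80/21

80/21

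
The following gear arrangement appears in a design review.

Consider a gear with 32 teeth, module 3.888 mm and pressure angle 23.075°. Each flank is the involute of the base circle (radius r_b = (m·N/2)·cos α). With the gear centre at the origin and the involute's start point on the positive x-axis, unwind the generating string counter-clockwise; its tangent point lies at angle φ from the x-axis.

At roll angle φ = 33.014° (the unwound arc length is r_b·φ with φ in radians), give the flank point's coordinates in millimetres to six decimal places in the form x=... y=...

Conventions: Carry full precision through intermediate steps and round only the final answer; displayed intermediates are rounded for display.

x=65.957363 y=3.529781

class = single-mesh tooth geometry [base-circle involute, m = 3.888, 32T]
pitch radius r_p = m·N/2 = 3.888·32/2 = 62.208000
base radius r_b = r_p·cos α = 62.208000·cos 23.075° = 57.230900
roll angle φ = 33.014° = 0.57620300 rad
x = r_b·(cos φ + φ·sin φ) = 65.957363
y = r_b·(sin φ − φ·cos φ) = 3.529781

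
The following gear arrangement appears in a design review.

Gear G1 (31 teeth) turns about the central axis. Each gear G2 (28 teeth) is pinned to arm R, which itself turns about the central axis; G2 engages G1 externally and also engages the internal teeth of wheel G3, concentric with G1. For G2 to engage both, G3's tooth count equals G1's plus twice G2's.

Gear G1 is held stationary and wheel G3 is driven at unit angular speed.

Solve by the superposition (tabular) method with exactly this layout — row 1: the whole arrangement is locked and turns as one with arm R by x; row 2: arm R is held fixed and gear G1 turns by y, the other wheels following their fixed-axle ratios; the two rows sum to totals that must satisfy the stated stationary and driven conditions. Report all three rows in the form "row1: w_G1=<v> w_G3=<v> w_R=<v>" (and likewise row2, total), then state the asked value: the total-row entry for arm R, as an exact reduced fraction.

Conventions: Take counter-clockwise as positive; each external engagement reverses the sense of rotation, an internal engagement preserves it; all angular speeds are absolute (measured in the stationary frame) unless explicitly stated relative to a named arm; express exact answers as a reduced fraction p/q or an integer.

planetary set (31T centre, 28T on arm, 87T internal) — Willis relation
row 1 (train locked, turned with arm): all members turn x
superposition row 2 [arm held]: sun y, ring −(31/87)·y, arm 0
boundary: total ω_sun = x + y = 0 and total ω_ring = x − (31/87)·y = 1  ⇒  y = -87/118, x = 87/118
row 2 ring = −(31/87)·(-87/118) = 31/118
totals (row 1 + row 2): sun 87/118 + (-87/118) = 0, ring 87/118 + 31/118 = 1, arm 87/118 + 0 = 87/118
asked cell (total, arm) = 87/118

row1: w_G1=87/118 w_G3=87/118 w_R=87/118
row2: w_G1=-87/118 w_G3=31/118 w_R=0
total: w_G1=0 w_G3=1 w_R=87/118
asked value: 87/118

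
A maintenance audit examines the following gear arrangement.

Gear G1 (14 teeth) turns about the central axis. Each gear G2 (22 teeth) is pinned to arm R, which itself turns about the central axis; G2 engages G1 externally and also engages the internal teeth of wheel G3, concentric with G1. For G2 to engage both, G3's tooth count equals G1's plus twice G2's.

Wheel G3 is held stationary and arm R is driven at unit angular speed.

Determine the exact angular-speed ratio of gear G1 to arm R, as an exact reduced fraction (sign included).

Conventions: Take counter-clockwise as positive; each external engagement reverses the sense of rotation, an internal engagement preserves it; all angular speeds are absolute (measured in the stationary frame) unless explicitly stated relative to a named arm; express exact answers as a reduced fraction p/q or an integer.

recognized (axles ride arm R): planetary set, 14/22/58 teeth
ring teeth: 14 + 2·22 = 58
14(ω_sun−ω_arm) = −58(ω_ring−ω_arm),  ω_ring = 0, ω_arm = 1
ω_sun = 1 − (58/14)(0−1) = 36/7
ω_out/ω_in = 36/7

36/7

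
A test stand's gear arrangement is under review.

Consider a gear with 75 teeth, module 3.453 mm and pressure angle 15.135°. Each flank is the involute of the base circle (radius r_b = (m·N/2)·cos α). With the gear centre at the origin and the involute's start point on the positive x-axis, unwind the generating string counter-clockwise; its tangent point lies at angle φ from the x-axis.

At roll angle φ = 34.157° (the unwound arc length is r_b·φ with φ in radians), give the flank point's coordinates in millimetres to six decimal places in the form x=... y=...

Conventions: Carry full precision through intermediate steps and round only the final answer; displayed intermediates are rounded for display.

topology: single-mesh involute geometry — m = 3.453, N = 75
pitch radius r_p = m·N/2 = 3.453·75/2 = 129.487500
base radius r_b = r_p·cos α = 129.487500·cos 15.135° = 124.996008
roll angle φ = 34.157° = 0.59615211 rad
x = r_b·(cos φ + φ·sin φ) = 145.272765
y = r_b·(sin φ − φ·cos φ) = 8.517894

x=145.272765 y=8.517894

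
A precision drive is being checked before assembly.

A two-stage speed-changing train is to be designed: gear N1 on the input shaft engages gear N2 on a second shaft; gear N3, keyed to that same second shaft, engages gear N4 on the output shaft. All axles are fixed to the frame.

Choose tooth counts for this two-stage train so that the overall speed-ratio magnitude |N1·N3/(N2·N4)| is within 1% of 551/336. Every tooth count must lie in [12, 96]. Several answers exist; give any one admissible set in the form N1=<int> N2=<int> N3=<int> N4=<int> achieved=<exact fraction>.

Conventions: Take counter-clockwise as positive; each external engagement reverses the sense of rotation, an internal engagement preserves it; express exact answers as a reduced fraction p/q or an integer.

N1=19 N2=12 N3=29 N4=28 achieved=551/336

design class (target 551/336): fixed-axis compound train
target = 551/336 in lowest terms: an exact hit needs N1·N3 = k·551 and N2·N4 = k·336 for one integer k, every count in [12, 96]; additionally prefer no 1:1 stage (N1 ≠ N2, N3 ≠ N4)
k = 1: N1·N3 = 551 = 19·29, N2·N4 = 336 = 12·28
achieved = 19·29/(12·28) = 551/336; |achieved − target| = 0 ≤ 551/33600 ✓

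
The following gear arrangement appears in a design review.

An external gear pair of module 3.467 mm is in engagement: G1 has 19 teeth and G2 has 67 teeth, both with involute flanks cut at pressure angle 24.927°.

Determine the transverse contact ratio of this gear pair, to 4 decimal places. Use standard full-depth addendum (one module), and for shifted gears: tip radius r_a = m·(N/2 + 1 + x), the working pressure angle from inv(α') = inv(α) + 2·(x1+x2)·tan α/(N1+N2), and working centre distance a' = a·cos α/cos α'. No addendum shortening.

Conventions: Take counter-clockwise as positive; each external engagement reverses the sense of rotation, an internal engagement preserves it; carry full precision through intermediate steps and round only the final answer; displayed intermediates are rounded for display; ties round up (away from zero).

1.4849

recognized (one external pair, fixed centres): single-mesh tooth geometry, m = 3.467, N1 = 19, N2 = 67
base radii: r_b1 = 29.868317, r_b2 = 105.325118
tip radii: r_a1 = 36.403500, r_a2 = 119.611500
no profile shift: α' = α, a' = a
action lengths: √(r_a1²−r_b1²) = 20.811018, √(r_a2²−r_b2²) = 56.688010
base pitch p_b = π·m·cos α = 9.877272
CR = (20.811018 + 56.688010 − 149.081000·sin 24.92700°)/9.877272 = 1.484911
contact ratio ≈ 1.4849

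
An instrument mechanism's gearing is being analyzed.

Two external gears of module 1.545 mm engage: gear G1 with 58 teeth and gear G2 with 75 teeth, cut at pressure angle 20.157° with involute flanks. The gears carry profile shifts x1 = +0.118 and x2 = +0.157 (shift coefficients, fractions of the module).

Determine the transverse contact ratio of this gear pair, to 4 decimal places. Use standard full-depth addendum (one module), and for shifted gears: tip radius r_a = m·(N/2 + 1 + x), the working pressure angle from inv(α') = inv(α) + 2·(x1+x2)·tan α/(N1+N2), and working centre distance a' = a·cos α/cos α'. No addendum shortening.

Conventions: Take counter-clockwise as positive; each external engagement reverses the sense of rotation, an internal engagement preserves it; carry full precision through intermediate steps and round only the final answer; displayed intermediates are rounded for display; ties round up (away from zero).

1.7510

single-mesh involute tooth geometry (58T engaging 75T at module 1.545)
base radii: r_b1 = 42.060779, r_b2 = 54.388938
tip radii: r_a1 = 46.532310, r_a2 = 59.725065
inv(α') = inv(20.157°) + 2·(+0.118+0.157)·tan α/(58+75) = 0.01678848  ⇒  α' = 20.78116°
a' = a·cos α / cos α' = 102.7425·cos 20.157°/cos 20.78116° = 103.161133
action lengths: √(r_a1²−r_b1²) = 19.903436, √(r_a2²−r_b2²) = 24.676442
base pitch p_b = π·m·cos α = 4.556477
CR = (19.903436 + 24.676442 − 103.161133·sin 20.78116°)/4.556477 = 1.750992
contact ratio ≈ 1.7510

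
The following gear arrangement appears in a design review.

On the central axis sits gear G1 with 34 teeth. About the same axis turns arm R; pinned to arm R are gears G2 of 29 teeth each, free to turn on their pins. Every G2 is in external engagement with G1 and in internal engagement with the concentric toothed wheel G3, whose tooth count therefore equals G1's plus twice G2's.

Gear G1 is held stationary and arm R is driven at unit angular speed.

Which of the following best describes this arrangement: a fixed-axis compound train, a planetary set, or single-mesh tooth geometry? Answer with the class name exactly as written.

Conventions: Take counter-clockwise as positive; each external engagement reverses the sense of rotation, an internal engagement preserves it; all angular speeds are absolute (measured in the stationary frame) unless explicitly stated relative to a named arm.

planetary set (34T centre, 29T on arm, 92T internal) — Willis relation
classification: planetary set

planetary set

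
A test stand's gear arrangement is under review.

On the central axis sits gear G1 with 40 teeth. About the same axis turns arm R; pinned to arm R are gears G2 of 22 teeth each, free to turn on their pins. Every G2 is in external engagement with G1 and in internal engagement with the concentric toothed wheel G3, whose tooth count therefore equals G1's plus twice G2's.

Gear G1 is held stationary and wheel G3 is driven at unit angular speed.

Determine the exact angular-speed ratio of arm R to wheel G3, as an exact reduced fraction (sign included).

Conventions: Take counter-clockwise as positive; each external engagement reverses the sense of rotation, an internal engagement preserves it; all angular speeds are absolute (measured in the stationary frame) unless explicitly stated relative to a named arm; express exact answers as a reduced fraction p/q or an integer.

planetary set (40T centre, 22T on arm, 84T internal) — Willis relation
ring teeth: 40 + 2·22 = 84
40(ω_sun−ω_arm) = −84(ω_ring−ω_arm),  ω_sun = 0, ω_ring = 1
40(0−ω_arm) = −84(1−ω_arm)  ⇒  124·ω_arm = 84  ⇒  ω_arm = 21/31
ω_out/ω_in = 21/31

21/31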